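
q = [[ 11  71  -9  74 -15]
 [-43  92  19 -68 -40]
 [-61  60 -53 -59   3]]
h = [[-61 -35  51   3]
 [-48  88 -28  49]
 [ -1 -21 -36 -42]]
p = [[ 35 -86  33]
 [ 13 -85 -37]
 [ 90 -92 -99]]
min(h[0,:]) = -61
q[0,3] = 74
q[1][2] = 19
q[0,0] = 11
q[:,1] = [71, 92, 60]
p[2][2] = -99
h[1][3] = 49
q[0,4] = -15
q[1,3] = -68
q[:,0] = [11, -43, -61]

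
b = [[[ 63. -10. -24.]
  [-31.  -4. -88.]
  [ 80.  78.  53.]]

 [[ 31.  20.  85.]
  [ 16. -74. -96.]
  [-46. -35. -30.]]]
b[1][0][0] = 31.0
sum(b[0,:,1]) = 64.0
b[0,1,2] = -88.0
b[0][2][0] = 80.0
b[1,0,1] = 20.0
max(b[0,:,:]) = 80.0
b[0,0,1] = -10.0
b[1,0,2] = 85.0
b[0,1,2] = -88.0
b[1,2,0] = -46.0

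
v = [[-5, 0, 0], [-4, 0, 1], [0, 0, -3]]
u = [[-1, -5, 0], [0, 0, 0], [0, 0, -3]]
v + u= [[-6, -5, 0], [-4, 0, 1], [0, 0, -6]]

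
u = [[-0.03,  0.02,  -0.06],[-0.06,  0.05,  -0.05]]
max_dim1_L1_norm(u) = 0.16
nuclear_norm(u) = 0.14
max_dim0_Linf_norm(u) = 0.06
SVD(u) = [[-0.59,-0.81], [-0.81,0.59]] @ diag([0.11330444753381465, 0.025731346040521068]) @ [[0.58, -0.46, 0.67], [-0.43, 0.52, 0.74]]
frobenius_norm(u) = 0.12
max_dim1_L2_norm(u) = 0.09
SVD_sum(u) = [[-0.04, 0.03, -0.04],[-0.05, 0.04, -0.06]] + [[0.01,-0.01,-0.02],  [-0.01,0.01,0.01]]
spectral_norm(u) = 0.11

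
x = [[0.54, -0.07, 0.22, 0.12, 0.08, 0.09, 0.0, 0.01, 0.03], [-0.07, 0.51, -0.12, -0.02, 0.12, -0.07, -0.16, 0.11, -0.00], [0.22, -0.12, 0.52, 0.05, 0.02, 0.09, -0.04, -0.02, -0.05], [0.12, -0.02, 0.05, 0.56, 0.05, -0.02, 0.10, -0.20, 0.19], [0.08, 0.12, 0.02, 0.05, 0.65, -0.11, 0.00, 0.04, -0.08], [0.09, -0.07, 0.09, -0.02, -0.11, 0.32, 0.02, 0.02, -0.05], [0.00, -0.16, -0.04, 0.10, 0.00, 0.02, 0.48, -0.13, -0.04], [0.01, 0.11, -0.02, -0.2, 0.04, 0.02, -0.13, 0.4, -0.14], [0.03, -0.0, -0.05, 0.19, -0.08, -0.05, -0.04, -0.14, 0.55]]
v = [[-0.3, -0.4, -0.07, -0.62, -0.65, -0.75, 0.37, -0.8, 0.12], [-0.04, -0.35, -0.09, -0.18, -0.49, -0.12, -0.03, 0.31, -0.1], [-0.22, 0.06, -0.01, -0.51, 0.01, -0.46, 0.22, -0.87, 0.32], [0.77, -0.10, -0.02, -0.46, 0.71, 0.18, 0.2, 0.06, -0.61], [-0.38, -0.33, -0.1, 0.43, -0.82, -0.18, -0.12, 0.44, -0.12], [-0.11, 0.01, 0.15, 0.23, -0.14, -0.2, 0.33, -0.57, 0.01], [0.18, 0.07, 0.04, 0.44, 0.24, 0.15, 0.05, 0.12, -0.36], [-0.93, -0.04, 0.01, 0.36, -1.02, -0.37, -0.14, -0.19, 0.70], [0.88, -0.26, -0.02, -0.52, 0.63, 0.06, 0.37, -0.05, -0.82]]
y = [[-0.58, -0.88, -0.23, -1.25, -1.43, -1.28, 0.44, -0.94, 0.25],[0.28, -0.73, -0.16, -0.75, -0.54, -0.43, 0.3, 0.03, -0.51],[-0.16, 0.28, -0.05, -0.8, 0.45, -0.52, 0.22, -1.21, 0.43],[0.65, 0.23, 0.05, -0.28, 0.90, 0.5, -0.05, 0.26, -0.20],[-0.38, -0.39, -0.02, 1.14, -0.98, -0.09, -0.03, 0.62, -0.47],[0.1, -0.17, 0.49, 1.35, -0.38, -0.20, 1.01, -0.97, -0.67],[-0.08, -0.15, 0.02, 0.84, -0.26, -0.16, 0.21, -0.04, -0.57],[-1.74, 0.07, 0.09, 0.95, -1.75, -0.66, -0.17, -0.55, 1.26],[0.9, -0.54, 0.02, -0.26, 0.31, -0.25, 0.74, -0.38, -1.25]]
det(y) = 0.00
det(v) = 0.00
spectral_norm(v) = 2.80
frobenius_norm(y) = 6.02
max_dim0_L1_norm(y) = 7.62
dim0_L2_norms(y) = [2.2, 1.39, 0.58, 2.76, 2.77, 1.71, 1.41, 2.05, 2.17]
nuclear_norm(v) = 6.88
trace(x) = 4.53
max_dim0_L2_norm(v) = 1.83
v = x @ y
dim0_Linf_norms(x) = [0.54, 0.51, 0.52, 0.56, 0.65, 0.32, 0.48, 0.4, 0.55]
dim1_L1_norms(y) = [7.28, 3.73, 4.12, 3.12, 4.12, 5.34, 2.33, 7.24, 4.65]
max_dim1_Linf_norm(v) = 1.02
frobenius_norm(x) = 1.73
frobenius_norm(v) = 3.69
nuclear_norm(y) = 12.09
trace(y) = -4.41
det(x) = 0.00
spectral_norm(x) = 0.99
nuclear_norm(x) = 4.53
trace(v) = -3.10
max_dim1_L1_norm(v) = 4.08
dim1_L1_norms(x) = [1.16, 1.18, 1.13, 1.31, 1.15, 0.79, 0.97, 1.07, 1.13]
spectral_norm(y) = 3.94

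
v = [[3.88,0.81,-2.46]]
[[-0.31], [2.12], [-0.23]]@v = [[-1.2, -0.25, 0.76],  [8.23, 1.72, -5.22],  [-0.89, -0.19, 0.57]]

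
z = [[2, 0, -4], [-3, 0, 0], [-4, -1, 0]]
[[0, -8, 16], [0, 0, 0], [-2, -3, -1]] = z@[[0, 0, 0], [2, 3, 1], [0, 2, -4]]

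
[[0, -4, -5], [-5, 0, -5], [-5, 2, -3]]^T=[[0, -5, -5], [-4, 0, 2], [-5, -5, -3]]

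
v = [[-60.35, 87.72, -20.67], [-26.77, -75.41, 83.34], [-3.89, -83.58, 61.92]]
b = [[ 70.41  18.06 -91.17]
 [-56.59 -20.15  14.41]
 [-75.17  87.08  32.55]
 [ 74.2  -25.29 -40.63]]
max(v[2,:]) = 61.92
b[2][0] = -75.17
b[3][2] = -40.63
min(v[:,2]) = -20.67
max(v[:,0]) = -3.89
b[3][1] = -25.29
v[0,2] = -20.67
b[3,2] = -40.63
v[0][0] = -60.35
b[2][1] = 87.08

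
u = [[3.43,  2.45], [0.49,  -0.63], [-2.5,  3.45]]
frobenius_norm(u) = 6.05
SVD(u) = [[-0.14, 0.99], [-0.18, -0.02], [0.97, 0.14]] @ diag([4.3369538073275455, 4.212805677112001]) @ [[-0.69, 0.72], [0.72, 0.69]]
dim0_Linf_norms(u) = [3.43, 3.45]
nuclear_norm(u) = 8.55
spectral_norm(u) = 4.34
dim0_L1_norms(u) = [6.42, 6.53]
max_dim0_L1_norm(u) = 6.53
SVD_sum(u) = [[0.42, -0.43], [0.55, -0.57], [-2.92, 3.05]] + [[3.01, 2.88], [-0.06, -0.06], [0.42, 0.4]]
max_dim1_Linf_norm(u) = 3.45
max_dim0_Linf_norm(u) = 3.45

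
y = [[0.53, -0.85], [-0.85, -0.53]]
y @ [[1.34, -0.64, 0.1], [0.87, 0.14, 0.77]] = [[-0.03,-0.46,-0.60], [-1.6,0.47,-0.49]]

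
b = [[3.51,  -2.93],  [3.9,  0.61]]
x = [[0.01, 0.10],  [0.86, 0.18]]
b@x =[[-2.48, -0.18], [0.56, 0.50]]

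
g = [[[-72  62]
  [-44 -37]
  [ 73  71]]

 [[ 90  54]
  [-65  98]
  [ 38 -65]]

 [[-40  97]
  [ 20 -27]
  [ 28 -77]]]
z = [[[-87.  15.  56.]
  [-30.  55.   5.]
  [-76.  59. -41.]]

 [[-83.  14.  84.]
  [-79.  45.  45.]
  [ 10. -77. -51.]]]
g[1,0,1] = 54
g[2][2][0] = 28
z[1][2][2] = -51.0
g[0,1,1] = -37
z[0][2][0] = -76.0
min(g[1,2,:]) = -65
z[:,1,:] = [[-30.0, 55.0, 5.0], [-79.0, 45.0, 45.0]]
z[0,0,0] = -87.0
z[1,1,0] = -79.0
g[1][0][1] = 54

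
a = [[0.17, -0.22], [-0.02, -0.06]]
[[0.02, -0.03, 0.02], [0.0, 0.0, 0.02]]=a @ [[-0.01, -0.17, -0.20], [-0.08, -0.01, -0.23]]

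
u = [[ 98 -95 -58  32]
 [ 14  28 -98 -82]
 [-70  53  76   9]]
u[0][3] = 32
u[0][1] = -95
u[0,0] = 98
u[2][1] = 53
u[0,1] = -95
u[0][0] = 98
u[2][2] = 76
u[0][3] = 32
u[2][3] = 9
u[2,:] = [-70, 53, 76, 9]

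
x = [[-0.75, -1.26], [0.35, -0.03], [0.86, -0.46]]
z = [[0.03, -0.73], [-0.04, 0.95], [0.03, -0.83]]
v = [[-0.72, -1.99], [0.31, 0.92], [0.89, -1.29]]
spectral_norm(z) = 1.46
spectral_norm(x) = 1.48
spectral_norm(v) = 2.56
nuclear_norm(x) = 2.50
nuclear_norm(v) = 3.72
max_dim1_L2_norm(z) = 0.95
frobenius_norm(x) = 1.80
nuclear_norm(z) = 1.46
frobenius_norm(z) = 1.46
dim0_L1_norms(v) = [1.92, 4.2]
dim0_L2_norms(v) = [1.19, 2.54]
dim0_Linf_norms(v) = [0.89, 1.99]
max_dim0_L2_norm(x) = 1.34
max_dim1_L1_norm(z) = 0.99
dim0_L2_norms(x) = [1.19, 1.34]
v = x + z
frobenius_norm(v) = 2.81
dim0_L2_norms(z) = [0.06, 1.46]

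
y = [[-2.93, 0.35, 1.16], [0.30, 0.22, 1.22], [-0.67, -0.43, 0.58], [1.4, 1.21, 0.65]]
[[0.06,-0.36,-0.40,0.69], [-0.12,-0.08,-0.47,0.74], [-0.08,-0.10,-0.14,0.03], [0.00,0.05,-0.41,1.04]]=y@[[-0.05, 0.09, -0.02, 0.03], [0.12, -0.02, -0.12, 0.56], [-0.11, -0.08, -0.36, 0.5]]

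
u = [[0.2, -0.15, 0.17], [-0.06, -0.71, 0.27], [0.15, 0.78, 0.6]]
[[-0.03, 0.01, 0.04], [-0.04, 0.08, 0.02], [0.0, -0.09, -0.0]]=u @[[-0.08, -0.04, 0.14], [0.05, -0.11, -0.04], [-0.04, 0.01, 0.01]]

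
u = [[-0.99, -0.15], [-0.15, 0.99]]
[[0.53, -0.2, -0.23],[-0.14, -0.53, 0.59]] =u@[[-0.50, 0.28, 0.14],[-0.22, -0.49, 0.62]]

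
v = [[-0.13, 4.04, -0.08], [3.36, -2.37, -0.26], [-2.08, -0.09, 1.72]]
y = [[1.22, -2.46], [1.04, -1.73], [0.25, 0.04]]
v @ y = [[4.02, -6.67], [1.57, -4.18], [-2.2, 5.34]]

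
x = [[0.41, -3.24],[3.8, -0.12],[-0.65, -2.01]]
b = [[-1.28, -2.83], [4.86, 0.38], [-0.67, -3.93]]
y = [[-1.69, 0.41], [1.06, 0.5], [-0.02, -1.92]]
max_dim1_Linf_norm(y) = 1.92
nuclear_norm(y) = 4.02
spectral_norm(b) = 5.73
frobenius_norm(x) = 5.44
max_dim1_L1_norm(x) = 3.92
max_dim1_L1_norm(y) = 2.1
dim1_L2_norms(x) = [3.27, 3.8, 2.11]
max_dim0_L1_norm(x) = 5.37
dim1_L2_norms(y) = [1.74, 1.17, 1.92]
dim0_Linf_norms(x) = [3.8, 3.24]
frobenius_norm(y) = 2.84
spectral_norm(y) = 2.04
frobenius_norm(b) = 7.02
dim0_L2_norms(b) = [5.07, 4.86]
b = y + x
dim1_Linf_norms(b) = [2.83, 4.86, 3.93]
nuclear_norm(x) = 7.69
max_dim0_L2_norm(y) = 2.03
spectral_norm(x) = 3.91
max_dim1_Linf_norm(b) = 4.86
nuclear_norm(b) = 9.79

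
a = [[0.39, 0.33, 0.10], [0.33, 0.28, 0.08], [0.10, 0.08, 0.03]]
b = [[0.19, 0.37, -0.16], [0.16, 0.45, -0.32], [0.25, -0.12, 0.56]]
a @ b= [[0.15, 0.28, -0.11],[0.13, 0.24, -0.10],[0.04, 0.07, -0.02]]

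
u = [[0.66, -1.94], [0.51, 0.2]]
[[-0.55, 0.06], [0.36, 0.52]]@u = [[-0.33, 1.08], [0.5, -0.59]]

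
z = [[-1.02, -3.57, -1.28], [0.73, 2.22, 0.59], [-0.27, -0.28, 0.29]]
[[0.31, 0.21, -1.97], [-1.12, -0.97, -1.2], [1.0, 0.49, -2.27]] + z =[[-0.71, -3.36, -3.25],[-0.39, 1.25, -0.61],[0.73, 0.21, -1.98]]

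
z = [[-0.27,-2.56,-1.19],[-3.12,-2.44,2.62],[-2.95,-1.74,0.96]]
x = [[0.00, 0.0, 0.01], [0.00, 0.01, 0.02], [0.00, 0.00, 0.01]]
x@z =[[-0.03, -0.02, 0.01], [-0.09, -0.06, 0.05], [-0.03, -0.02, 0.01]]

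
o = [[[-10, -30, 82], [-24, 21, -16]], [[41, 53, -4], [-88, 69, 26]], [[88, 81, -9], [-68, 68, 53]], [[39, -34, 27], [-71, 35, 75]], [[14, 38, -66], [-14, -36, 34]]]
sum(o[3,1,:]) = 39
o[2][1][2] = 53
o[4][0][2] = -66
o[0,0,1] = -30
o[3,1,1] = 35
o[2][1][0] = -68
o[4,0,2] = -66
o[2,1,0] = -68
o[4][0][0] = 14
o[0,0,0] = -10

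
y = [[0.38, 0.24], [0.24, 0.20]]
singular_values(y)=[0.55, 0.03]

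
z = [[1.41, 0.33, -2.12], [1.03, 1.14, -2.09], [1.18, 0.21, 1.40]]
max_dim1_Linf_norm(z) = 2.12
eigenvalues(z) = [(1.61+1.68j), (1.61-1.68j), (0.73+0j)]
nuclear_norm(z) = 6.01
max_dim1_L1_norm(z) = 4.26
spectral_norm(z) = 3.65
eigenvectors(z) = [[(-0.57-0.11j), -0.57+0.11j, 0.22+0.00j], [(-0.65+0j), -0.65-0.00j, (-0.97+0j)], [(-0.14+0.47j), -0.14-0.47j, (-0.08+0j)]]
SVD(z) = [[-0.69,0.17,-0.70], [-0.70,0.09,0.71], [0.19,0.98,0.06]] @ diag([3.6455691038727096, 1.742137282175041, 0.6255266572612931]) @ [[-0.40, -0.27, 0.87], [0.86, 0.21, 0.46], [-0.31, 0.94, 0.15]]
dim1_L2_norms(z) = [2.57, 2.59, 1.84]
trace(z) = 3.95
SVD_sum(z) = [[1.01, 0.68, -2.2], [1.03, 0.69, -2.23], [-0.28, -0.19, 0.61]] + [[0.26,  0.06,  0.14], [0.14,  0.03,  0.08], [1.47,  0.36,  0.79]] + [[0.14, -0.41, -0.06],[-0.14, 0.42, 0.07],[-0.01, 0.03, 0.01]]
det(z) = 3.97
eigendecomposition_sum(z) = [[(0.63+0.69j), 0.23+0.08j, -1.08+0.95j],[0.84+0.61j, (0.27+0.03j), (-0.97+1.27j)],[(0.62-0.47j), 0.08-0.19j, (0.71+0.96j)]] + [[0.63-0.69j, (0.23-0.08j), (-1.08-0.95j)],[0.84-0.61j, (0.27-0.03j), (-0.97-1.27j)],[0.62+0.47j, 0.08+0.19j, (0.71-0.96j)]] + [[0.14+0.00j, -0.14-0.00j, (0.04+0j)], [-0.64-0.00j, (0.6+0j), (-0.16-0j)], [-0.05-0.00j, 0.05+0.00j, -0.01-0.00j]]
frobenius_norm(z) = 4.09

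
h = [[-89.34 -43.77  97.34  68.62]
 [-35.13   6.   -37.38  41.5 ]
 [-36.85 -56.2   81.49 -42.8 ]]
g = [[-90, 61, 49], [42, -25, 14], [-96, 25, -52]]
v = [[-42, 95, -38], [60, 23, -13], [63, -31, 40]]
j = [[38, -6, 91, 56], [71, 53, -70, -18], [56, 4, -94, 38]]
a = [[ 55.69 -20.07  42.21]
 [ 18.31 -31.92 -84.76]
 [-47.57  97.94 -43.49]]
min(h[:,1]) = -56.2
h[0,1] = -43.77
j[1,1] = 53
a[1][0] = 18.31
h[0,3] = 68.62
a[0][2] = 42.21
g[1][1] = -25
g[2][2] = -52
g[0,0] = -90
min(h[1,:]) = -37.38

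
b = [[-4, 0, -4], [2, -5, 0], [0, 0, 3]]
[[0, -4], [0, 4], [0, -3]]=b @ [[0, 2], [0, 0], [0, -1]]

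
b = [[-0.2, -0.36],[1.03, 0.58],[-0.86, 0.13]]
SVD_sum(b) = [[-0.29, -0.10], [1.10, 0.39], [-0.72, -0.26]] + [[0.09,-0.26], [-0.07,0.19], [-0.14,0.39]]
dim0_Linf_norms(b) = [1.03, 0.58]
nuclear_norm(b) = 1.96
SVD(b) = [[-0.22, 0.51], [0.82, -0.37], [-0.54, -0.77]] @ diag([1.428340745097833, 0.5322055203522112]) @ [[0.94, 0.34], [0.34, -0.94]]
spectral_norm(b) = 1.43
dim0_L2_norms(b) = [1.36, 0.69]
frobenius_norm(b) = 1.52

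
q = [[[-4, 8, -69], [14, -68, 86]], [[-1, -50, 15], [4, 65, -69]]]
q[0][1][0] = 14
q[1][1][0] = 4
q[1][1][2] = -69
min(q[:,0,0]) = -4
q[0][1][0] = 14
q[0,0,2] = -69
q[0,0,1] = 8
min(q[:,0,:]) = -69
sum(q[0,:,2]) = 17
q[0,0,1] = 8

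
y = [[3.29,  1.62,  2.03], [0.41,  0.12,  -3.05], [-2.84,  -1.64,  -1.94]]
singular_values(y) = [5.81, 2.78, 0.16]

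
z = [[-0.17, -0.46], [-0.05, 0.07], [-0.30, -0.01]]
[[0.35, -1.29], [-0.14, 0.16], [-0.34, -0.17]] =z @[[1.16, 0.47],[-1.19, 2.62]]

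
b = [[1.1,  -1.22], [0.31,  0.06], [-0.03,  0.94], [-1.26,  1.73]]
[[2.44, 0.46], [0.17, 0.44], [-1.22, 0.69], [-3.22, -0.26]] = b@[[0.81, 1.28], [-1.27, 0.78]]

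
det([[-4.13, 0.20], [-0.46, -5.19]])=21.527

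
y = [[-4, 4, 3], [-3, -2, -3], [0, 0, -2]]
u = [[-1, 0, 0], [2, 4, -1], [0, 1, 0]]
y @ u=[[12, 19, -4], [-1, -11, 2], [0, -2, 0]]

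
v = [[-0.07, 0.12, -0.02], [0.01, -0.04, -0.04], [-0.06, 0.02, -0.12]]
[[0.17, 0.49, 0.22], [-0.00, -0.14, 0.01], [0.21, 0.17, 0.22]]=v@[[-3.57, -1.60, 0.98], [-0.70, 3.17, 2.07], [-0.11, -0.06, -1.99]]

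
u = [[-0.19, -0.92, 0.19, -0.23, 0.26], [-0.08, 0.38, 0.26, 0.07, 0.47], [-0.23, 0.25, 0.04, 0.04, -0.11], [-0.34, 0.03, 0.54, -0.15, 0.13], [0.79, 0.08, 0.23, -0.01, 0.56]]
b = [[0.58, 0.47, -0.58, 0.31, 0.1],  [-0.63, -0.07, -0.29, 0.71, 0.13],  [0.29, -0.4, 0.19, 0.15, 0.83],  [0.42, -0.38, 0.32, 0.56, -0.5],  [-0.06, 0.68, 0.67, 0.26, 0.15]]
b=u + [[0.77, 1.39, -0.77, 0.54, -0.16], [-0.55, -0.45, -0.55, 0.64, -0.34], [0.52, -0.65, 0.15, 0.11, 0.94], [0.76, -0.41, -0.22, 0.71, -0.63], [-0.85, 0.60, 0.44, 0.27, -0.41]]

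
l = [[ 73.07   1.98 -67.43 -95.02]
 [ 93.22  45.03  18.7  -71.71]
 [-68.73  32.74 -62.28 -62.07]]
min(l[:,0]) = -68.73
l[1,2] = 18.7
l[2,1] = 32.74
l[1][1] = 45.03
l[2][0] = -68.73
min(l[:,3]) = -95.02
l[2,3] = -62.07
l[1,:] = [93.22, 45.03, 18.7, -71.71]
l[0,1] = 1.98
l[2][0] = -68.73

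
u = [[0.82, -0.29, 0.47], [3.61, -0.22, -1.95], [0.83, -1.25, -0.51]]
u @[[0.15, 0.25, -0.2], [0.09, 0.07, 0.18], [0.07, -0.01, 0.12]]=[[0.13, 0.18, -0.16], [0.39, 0.91, -1.00], [-0.02, 0.13, -0.45]]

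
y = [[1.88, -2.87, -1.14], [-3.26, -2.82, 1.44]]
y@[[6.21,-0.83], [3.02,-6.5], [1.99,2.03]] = [[0.74, 14.78], [-25.90, 23.96]]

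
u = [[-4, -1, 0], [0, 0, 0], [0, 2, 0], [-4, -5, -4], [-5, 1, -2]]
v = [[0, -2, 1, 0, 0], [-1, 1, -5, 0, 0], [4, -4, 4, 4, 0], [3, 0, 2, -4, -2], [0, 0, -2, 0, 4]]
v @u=[[0, 2, 0], [4, -9, 0], [-32, -16, -16], [14, 19, 20], [-20, 0, -8]]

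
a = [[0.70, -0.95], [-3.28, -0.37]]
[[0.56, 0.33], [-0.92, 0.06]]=a @[[0.32, 0.02],[-0.35, -0.33]]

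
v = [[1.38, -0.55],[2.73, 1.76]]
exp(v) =[[0.99, -2.04], [10.14, 2.4]]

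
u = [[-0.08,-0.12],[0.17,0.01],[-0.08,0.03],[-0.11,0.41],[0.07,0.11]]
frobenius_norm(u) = 0.50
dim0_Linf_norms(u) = [0.17, 0.41]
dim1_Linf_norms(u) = [0.12, 0.17, 0.08, 0.41, 0.11]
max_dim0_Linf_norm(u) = 0.41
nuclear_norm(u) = 0.68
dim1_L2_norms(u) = [0.14, 0.17, 0.09, 0.42, 0.13]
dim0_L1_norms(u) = [0.51, 0.68]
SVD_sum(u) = [[0.02, -0.1], [0.0, -0.02], [-0.01, 0.04], [-0.08, 0.42], [-0.02, 0.09]] + [[-0.10, -0.02],[0.17, 0.03],[-0.07, -0.01],[-0.03, -0.01],[0.09, 0.02]]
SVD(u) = [[0.23, 0.44],[0.05, -0.73],[-0.1, 0.32],[-0.94, 0.12],[-0.21, -0.39]] @ diag([0.4486604020191985, 0.23022563640909138]) @ [[0.2, -0.98], [-0.98, -0.20]]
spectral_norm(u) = 0.45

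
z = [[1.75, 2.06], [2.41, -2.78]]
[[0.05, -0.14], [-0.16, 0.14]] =z @[[-0.02, -0.01], [0.04, -0.06]]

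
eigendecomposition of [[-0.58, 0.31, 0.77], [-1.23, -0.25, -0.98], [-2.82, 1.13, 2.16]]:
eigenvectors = [[0.25-0.11j, 0.25+0.11j, (-0.14+0j)],[(-0.31+0.55j), -0.31-0.55j, -0.94+0.00j],[0.73+0.00j, (0.73-0j), (0.3+0j)]]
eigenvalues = [(0.72+1.29j), (0.72-1.29j), (-0.12+0j)]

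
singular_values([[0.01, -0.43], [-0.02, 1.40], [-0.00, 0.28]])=[1.49, 0.01]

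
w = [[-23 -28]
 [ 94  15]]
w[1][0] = 94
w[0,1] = -28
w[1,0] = 94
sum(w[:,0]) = 71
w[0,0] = -23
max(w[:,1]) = 15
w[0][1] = -28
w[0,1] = -28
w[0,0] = -23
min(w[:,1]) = -28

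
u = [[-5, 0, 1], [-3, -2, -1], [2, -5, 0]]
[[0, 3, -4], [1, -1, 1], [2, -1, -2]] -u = [[5, 3, -5], [4, 1, 2], [0, 4, -2]]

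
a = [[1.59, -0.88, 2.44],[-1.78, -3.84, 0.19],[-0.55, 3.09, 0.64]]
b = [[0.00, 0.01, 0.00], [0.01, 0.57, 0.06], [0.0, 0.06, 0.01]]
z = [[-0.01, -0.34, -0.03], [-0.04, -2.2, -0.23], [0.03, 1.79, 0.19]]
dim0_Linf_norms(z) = [0.04, 2.2, 0.23]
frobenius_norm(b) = 0.58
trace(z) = -2.02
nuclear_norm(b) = 0.58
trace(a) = -1.61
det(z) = -0.00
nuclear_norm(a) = 9.69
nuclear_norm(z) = 2.88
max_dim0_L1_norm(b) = 0.64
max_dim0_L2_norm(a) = 5.01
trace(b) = 0.58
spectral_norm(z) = 2.87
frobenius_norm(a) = 6.12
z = a @ b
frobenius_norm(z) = 2.87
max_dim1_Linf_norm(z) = 2.2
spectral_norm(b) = 0.58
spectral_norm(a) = 5.08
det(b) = -0.00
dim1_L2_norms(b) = [0.01, 0.57, 0.06]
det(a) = -24.33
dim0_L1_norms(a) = [3.92, 7.81, 3.27]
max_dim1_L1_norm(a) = 5.81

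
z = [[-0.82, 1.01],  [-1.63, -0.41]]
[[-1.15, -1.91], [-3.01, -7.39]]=z@[[1.77, 4.16], [0.3, 1.49]]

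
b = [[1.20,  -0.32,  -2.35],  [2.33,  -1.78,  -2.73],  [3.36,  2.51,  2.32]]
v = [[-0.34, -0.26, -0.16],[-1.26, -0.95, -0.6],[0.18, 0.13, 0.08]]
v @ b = [[-1.55, 0.17, 1.14], [-5.74, 0.59, 4.16], [0.79, -0.09, -0.59]]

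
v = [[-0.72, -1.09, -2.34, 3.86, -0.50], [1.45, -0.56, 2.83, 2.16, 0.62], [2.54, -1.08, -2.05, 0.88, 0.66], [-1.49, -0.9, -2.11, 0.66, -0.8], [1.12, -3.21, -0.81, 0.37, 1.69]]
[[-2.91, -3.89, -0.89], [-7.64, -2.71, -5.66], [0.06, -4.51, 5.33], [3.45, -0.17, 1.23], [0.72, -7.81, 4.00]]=v @ [[-0.16, -0.12, 0.69], [-1.14, 0.91, -0.08], [-1.00, 0.44, -1.8], [-1.93, -0.82, -1.07], [-1.69, -2.42, 1.13]]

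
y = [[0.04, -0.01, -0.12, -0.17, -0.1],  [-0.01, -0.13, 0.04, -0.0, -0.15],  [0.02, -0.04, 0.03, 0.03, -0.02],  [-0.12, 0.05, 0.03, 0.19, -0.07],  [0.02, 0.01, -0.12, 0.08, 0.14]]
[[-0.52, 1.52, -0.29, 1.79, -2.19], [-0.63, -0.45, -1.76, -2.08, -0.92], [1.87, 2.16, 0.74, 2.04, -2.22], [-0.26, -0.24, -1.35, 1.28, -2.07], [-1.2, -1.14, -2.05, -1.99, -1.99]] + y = [[-0.48, 1.51, -0.41, 1.62, -2.29], [-0.64, -0.58, -1.72, -2.08, -1.07], [1.89, 2.12, 0.77, 2.07, -2.24], [-0.38, -0.19, -1.32, 1.47, -2.14], [-1.18, -1.13, -2.17, -1.91, -1.85]]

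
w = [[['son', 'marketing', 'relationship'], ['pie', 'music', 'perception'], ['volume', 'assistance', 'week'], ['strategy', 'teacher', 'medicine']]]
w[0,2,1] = 'assistance'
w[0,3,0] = 'strategy'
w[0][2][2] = 'week'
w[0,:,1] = ['marketing', 'music', 'assistance', 'teacher']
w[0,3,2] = 'medicine'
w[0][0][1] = 'marketing'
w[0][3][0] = 'strategy'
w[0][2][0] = 'volume'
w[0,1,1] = 'music'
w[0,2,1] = 'assistance'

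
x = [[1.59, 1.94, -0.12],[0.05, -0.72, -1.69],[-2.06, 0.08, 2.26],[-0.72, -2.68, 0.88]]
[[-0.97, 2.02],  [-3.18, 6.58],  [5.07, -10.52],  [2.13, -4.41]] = x @ [[-0.38, 0.8], [-0.07, 0.14], [1.90, -3.93]]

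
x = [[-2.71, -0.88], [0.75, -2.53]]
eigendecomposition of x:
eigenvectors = [[(0.73+0j),0.73-0.00j], [(-0.08-0.67j),-0.08+0.67j]]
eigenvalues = [(-2.62+0.81j), (-2.62-0.81j)]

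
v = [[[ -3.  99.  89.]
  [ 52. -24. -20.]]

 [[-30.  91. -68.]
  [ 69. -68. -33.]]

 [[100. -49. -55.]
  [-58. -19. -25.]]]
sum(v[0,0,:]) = 185.0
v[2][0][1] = -49.0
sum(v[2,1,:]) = -102.0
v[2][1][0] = -58.0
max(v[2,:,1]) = -19.0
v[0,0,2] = 89.0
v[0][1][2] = -20.0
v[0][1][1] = -24.0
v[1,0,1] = 91.0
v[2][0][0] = 100.0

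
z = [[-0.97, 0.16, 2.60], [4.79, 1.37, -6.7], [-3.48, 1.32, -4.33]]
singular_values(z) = [9.04, 5.27, 0.69]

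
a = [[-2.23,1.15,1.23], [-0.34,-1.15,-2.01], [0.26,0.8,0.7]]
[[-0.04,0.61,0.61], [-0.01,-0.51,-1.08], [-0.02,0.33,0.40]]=a @ [[0.01, -0.05, 0.03],  [-0.05, 0.39, 0.04],  [0.03, 0.04, 0.51]]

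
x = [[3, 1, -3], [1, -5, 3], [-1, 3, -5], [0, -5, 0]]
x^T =[[3, 1, -1, 0], [1, -5, 3, -5], [-3, 3, -5, 0]]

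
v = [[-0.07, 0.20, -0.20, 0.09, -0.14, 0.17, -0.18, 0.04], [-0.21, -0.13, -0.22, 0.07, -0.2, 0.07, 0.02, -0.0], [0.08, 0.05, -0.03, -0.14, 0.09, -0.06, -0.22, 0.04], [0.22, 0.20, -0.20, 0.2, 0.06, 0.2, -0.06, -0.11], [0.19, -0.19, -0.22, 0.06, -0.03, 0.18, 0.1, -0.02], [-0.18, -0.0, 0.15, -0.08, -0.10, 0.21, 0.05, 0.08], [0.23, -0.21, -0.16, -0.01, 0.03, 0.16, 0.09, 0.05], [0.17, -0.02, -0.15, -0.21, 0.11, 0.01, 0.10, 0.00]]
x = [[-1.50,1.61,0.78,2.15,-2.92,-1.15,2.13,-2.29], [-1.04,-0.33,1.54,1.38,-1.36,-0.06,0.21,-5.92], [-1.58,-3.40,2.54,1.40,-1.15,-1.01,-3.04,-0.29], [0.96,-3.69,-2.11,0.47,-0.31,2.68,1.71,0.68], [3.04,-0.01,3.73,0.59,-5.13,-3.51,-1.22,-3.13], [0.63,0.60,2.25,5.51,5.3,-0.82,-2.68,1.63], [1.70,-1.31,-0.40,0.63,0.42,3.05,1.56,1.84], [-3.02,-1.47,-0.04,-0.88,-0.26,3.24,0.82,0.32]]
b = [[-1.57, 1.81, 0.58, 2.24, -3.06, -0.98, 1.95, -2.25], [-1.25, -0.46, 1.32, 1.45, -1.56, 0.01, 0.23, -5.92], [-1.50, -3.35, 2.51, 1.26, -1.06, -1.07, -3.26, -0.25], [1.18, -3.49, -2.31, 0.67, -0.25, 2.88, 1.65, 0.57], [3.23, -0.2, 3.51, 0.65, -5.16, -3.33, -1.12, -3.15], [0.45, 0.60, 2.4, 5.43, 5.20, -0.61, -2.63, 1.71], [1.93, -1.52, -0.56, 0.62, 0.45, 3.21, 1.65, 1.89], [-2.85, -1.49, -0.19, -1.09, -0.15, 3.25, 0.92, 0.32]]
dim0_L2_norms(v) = [0.5, 0.42, 0.5, 0.36, 0.31, 0.42, 0.34, 0.16]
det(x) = 759.36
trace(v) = 0.24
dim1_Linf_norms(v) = [0.2, 0.22, 0.22, 0.22, 0.22, 0.21, 0.23, 0.21]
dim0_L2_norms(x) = [5.33, 5.67, 5.75, 6.37, 8.15, 6.51, 5.34, 7.54]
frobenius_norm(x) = 18.12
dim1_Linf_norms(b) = [3.06, 5.92, 3.35, 3.49, 5.16, 5.43, 3.21, 3.25]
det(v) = -0.00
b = v + x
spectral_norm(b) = 11.24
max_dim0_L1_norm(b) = 16.89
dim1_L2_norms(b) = [5.5, 6.57, 5.86, 5.55, 8.49, 8.55, 4.85, 4.81]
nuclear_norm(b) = 43.36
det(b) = 214.66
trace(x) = -2.89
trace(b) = -2.65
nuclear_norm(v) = 2.59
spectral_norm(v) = 0.67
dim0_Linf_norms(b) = [3.23, 3.49, 3.51, 5.43, 5.2, 3.33, 3.26, 5.92]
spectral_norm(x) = 11.27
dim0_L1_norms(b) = [13.96, 12.92, 13.38, 13.41, 16.89, 15.34, 13.41, 16.06]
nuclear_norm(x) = 43.18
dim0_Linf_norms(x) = [3.04, 3.69, 3.73, 5.51, 5.3, 3.51, 3.04, 5.92]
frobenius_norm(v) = 1.11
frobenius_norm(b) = 18.17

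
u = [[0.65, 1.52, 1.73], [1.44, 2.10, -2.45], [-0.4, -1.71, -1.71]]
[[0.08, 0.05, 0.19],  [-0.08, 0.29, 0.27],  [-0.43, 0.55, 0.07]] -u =[[-0.57, -1.47, -1.54], [-1.52, -1.81, 2.72], [-0.03, 2.26, 1.78]]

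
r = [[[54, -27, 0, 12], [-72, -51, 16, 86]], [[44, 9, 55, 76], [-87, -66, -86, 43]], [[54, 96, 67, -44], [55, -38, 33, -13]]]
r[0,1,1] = -51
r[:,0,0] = [54, 44, 54]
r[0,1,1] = -51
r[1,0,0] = 44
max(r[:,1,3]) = 86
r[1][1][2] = -86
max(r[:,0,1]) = 96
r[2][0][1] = 96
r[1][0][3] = 76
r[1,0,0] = 44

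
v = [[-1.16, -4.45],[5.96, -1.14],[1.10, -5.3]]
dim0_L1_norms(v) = [8.22, 10.89]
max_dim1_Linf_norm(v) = 5.96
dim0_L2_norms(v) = [6.17, 7.01]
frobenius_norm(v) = 9.34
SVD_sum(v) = [[1.55, -3.09], [1.66, -3.3], [2.35, -4.67]] + [[-2.71, -1.36], [4.3, 2.16], [-1.25, -0.63]]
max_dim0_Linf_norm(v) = 5.96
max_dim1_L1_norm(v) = 7.1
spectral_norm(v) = 7.28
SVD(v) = [[-0.48, 0.52],[-0.51, -0.82],[-0.72, 0.24]] @ diag([7.275925594298173, 5.859198473019733]) @ [[-0.45, 0.89],[-0.89, -0.45]]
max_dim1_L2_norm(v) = 6.07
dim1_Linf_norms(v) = [4.45, 5.96, 5.3]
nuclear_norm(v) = 13.14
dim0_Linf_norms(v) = [5.96, 5.3]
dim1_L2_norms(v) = [4.6, 6.07, 5.41]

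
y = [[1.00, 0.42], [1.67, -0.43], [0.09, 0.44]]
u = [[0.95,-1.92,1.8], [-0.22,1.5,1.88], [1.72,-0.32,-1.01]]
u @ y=[[-2.09,2.02], [2.45,0.09], [1.09,0.42]]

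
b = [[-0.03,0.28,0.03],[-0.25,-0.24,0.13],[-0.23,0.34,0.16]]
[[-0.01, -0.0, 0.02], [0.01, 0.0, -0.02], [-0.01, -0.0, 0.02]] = b @ [[-0.04,-0.01,0.06],[-0.04,-0.01,0.06],[-0.06,-0.01,0.07]]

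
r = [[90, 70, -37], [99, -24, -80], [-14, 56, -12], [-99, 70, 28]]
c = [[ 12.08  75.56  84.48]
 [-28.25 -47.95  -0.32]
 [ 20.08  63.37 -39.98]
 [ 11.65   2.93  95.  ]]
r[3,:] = [-99, 70, 28]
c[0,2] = 84.48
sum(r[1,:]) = -5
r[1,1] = -24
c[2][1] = 63.37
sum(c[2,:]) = 43.46999999999999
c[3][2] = 95.0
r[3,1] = 70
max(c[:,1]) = 75.56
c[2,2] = -39.98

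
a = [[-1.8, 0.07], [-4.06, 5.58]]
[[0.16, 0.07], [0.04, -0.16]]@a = [[-0.57, 0.40],  [0.58, -0.89]]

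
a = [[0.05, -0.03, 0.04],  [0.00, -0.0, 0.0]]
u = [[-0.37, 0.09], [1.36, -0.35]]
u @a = [[-0.02, 0.01, -0.01], [0.07, -0.04, 0.05]]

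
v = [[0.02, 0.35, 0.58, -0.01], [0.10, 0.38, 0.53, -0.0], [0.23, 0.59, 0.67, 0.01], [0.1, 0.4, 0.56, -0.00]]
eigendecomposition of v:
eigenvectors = [[0.43, 0.83, 0.61, -0.14],[0.44, 0.24, -0.63, 0.04],[0.64, -0.40, 0.34, -0.0],[0.46, 0.29, -0.34, 0.99]]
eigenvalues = [1.24, -0.16, -0.01, 0.0]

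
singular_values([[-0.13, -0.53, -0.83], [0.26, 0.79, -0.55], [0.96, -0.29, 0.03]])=[1.0, 1.0, 0.99]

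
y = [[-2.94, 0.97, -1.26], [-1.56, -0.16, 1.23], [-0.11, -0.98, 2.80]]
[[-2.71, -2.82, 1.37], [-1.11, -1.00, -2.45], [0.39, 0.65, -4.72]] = y@[[0.97, 0.69, 0.35], [0.69, -0.88, 0.55], [0.42, -0.05, -1.48]]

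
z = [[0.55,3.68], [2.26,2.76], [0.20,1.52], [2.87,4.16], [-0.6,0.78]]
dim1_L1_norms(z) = [4.23, 5.02, 1.72, 7.03, 1.38]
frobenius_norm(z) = 7.45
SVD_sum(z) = [[1.64, 3.1],  [1.63, 3.09],  [0.67, 1.27],  [2.34, 4.44],  [0.19, 0.36]] + [[-1.09, 0.58],[0.63, -0.33],[-0.47, 0.25],[0.53, -0.28],[-0.79, 0.42]]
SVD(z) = [[-0.49,  0.66], [-0.48,  -0.38], [-0.2,  0.29], [-0.7,  -0.32], [-0.06,  0.48]] @ diag([7.209073089939888, 1.8602863177222475]) @ [[-0.47,-0.88],[-0.88,0.47]]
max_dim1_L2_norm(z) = 5.05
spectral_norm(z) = 7.21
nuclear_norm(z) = 9.07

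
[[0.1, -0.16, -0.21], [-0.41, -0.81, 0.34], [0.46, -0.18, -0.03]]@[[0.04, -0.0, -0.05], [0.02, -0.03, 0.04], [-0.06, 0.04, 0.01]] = [[0.01, -0.00, -0.01], [-0.05, 0.04, -0.01], [0.02, 0.0, -0.03]]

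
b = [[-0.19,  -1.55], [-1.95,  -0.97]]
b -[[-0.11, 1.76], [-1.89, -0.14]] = [[-0.08, -3.31],  [-0.06, -0.83]]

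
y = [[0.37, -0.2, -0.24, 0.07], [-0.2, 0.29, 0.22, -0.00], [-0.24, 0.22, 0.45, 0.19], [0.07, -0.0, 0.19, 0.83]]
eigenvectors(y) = [[-0.21, 0.58, 0.77, -0.17], [0.24, -0.44, 0.54, 0.68], [0.52, -0.41, 0.29, -0.69], [0.79, 0.56, -0.16, 0.2]]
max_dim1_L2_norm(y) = 0.85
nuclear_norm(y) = 1.94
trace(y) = 1.94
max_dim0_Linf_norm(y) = 0.83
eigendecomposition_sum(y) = [[0.04,-0.05,-0.1,-0.15], [-0.05,0.05,0.12,0.18], [-0.10,0.12,0.25,0.39], [-0.15,0.18,0.39,0.59]] + [[0.25, -0.19, -0.18, 0.24], [-0.19, 0.14, 0.14, -0.18], [-0.18, 0.14, 0.13, -0.17], [0.24, -0.18, -0.17, 0.24]] + [[0.07, 0.05, 0.03, -0.01], [0.05, 0.04, 0.02, -0.01], [0.03, 0.02, 0.01, -0.01], [-0.01, -0.01, -0.01, 0.0]] + [[0.0,-0.01,0.01,-0.0], [-0.01,0.05,-0.05,0.02], [0.01,-0.05,0.06,-0.02], [-0.0,0.02,-0.02,0.00]]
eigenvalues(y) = [0.94, 0.76, 0.12, 0.12]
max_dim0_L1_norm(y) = 1.1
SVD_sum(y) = [[0.04, -0.05, -0.1, -0.15], [-0.05, 0.05, 0.12, 0.18], [-0.10, 0.12, 0.25, 0.39], [-0.15, 0.18, 0.39, 0.59]] + [[0.25, -0.19, -0.18, 0.24], [-0.19, 0.14, 0.14, -0.18], [-0.18, 0.14, 0.13, -0.17], [0.24, -0.18, -0.17, 0.24]] + [[0.07, 0.05, 0.03, -0.01], [0.05, 0.04, 0.02, -0.01], [0.03, 0.02, 0.01, -0.01], [-0.01, -0.01, -0.01, 0.00]] + [[0.0,-0.01,0.01,-0.00], [-0.01,0.05,-0.05,0.02], [0.01,-0.05,0.06,-0.02], [-0.00,0.02,-0.02,0.00]]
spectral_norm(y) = 0.94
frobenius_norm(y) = 1.22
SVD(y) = [[-0.21,  -0.58,  -0.77,  0.17],[0.24,  0.44,  -0.54,  -0.68],[0.52,  0.41,  -0.29,  0.69],[0.79,  -0.56,  0.16,  -0.20]] @ diag([0.9366339503778804, 0.7614713036253773, 0.124246060933074, 0.11764868506366868]) @ [[-0.21, 0.24, 0.52, 0.79], [-0.58, 0.44, 0.41, -0.56], [-0.77, -0.54, -0.29, 0.16], [0.17, -0.68, 0.69, -0.20]]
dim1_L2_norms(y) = [0.49, 0.42, 0.59, 0.85]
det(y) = 0.01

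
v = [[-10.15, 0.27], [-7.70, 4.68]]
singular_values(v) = [13.13, 3.46]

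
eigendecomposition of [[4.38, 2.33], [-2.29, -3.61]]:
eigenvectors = [[0.95, -0.31],  [-0.3, 0.95]]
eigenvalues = [3.64, -2.87]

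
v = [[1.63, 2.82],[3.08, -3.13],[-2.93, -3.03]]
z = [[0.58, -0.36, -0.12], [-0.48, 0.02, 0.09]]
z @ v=[[0.19, 3.13],[-0.98, -1.69]]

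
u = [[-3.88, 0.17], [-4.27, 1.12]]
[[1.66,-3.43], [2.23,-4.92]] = u @ [[-0.41, 0.83], [0.43, -1.23]]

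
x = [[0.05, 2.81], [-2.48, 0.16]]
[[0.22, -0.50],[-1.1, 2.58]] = x@[[0.45, -1.05], [0.07, -0.16]]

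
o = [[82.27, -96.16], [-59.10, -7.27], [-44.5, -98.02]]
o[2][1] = -98.02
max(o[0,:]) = 82.27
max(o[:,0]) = 82.27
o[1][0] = -59.1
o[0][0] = 82.27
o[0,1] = -96.16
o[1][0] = -59.1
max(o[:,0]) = 82.27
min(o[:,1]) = -98.02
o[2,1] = -98.02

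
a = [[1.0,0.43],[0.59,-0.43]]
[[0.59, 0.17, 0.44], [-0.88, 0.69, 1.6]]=a @ [[-0.18, 0.54, 1.28],  [1.79, -0.86, -1.96]]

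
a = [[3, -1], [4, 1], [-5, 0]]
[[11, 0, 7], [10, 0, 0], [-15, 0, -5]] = a @ [[3, 0, 1], [-2, 0, -4]]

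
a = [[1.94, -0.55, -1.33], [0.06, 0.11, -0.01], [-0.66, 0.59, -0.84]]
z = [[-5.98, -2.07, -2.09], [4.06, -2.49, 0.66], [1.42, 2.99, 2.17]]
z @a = [[-10.35, 1.83, 9.73], [7.29, -2.12, -5.93], [1.50, 0.83, -3.74]]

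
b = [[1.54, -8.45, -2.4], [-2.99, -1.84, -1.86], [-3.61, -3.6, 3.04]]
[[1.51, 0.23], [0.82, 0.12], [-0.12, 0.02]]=b @ [[-0.05, -0.01], [-0.12, -0.02], [-0.24, -0.03]]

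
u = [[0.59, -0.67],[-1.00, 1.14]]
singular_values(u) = [1.76, 0.0]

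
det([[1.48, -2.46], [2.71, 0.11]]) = 6.829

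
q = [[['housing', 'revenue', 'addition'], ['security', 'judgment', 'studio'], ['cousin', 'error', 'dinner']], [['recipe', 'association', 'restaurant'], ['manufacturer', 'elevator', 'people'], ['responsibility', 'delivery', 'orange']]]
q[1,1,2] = 'people'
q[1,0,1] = 'association'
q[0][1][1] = 'judgment'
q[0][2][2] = 'dinner'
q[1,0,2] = 'restaurant'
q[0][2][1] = 'error'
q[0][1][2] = 'studio'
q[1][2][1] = 'delivery'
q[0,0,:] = ['housing', 'revenue', 'addition']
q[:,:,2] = [['addition', 'studio', 'dinner'], ['restaurant', 'people', 'orange']]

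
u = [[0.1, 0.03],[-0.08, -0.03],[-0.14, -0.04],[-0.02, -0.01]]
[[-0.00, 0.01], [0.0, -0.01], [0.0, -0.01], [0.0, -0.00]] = u@ [[0.02, -0.12], [-0.12, 0.63]]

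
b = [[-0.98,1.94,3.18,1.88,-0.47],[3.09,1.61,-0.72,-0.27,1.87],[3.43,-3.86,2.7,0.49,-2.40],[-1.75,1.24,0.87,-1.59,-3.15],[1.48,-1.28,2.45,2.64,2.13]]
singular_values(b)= [6.99, 5.69, 4.86, 2.98, 0.36]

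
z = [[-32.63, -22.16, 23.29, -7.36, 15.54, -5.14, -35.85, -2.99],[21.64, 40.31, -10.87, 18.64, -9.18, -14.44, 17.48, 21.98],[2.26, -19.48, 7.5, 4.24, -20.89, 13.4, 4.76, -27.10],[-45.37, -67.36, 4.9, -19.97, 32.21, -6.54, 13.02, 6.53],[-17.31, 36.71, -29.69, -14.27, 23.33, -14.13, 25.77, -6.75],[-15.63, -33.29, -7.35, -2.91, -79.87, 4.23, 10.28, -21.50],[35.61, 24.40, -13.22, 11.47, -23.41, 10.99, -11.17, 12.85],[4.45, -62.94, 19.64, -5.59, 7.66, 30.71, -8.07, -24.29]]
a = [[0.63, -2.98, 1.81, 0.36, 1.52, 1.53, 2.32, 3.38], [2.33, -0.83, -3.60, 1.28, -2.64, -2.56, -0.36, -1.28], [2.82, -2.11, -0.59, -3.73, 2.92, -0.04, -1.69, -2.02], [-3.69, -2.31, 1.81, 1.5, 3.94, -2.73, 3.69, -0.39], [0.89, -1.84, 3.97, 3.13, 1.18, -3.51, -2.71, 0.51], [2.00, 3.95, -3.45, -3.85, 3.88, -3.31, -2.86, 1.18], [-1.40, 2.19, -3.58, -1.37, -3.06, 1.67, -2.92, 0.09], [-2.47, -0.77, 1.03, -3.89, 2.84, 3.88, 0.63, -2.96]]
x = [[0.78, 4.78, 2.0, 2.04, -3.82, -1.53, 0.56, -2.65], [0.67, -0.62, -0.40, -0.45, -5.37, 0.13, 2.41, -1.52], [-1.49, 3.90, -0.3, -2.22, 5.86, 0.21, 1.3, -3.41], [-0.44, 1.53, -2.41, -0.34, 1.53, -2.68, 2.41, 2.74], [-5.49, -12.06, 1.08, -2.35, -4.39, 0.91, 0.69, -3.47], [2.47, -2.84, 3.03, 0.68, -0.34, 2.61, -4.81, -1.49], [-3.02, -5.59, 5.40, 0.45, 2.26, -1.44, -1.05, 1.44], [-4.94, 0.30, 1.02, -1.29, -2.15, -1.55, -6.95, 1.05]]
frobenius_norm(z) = 198.11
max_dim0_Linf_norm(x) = 12.06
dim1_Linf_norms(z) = [35.85, 40.31, 27.1, 67.36, 36.71, 79.87, 35.61, 62.94]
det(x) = 548566.94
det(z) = -40745447139.59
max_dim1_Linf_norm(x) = 12.06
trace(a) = -7.30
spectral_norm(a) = 11.74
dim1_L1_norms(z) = [144.96, 154.54, 99.63, 195.9, 167.96, 175.06, 143.12, 163.35]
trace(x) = -2.26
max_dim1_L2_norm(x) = 14.66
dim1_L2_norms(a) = [5.84, 6.0, 6.49, 7.82, 7.15, 9.05, 6.49, 7.43]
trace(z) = -12.69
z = a @ x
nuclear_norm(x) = 59.26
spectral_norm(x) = 17.10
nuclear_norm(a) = 49.03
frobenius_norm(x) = 25.10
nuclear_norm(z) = 424.51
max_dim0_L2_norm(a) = 8.2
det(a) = -73880.68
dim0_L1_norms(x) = [19.3, 31.62, 15.64, 9.82, 25.72, 11.06, 20.18, 17.77]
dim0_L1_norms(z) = [174.9, 306.65, 116.46, 84.45, 212.09, 99.58, 126.4, 123.99]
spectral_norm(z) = 138.97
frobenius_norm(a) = 20.09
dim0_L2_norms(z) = [73.68, 118.51, 47.3, 34.54, 96.59, 41.7, 52.37, 50.32]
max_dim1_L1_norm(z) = 195.9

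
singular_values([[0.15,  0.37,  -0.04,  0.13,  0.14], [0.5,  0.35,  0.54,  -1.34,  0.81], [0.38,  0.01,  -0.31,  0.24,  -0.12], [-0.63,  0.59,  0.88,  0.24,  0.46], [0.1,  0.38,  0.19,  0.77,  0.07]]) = [1.85, 1.45, 0.78, 0.19, 0.0]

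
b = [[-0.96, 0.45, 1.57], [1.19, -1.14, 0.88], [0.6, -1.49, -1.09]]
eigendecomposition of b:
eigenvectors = [[0.74+0.00j,-0.53-0.25j,-0.53+0.25j], [(-0.26+0j),-0.64+0.00j,-0.64-0.00j], [-0.62+0.00j,0.16-0.47j,0.16+0.47j]]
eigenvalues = [(-2.43+0j), (-0.38+1.11j), (-0.38-1.11j)]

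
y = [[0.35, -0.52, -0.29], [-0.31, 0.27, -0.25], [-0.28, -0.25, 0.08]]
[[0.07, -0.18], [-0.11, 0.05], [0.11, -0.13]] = y@[[-0.07, 0.12],[-0.29, 0.39],[0.20, 0.06]]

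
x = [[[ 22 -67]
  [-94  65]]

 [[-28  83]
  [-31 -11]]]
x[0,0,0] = 22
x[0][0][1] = -67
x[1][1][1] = -11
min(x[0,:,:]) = -94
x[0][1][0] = -94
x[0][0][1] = -67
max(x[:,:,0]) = 22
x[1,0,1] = 83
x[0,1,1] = 65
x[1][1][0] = -31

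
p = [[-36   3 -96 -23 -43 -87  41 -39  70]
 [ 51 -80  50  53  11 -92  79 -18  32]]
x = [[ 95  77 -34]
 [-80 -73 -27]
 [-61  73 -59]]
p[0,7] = -39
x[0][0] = 95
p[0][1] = 3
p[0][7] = -39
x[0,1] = 77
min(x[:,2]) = -59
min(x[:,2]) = -59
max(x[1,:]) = -27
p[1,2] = 50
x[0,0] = 95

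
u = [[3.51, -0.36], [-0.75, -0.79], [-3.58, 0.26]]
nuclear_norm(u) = 5.93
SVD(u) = [[-0.69, -0.16], [0.14, -0.99], [0.71, 0.04]] @ diag([5.079539721483196, 0.8476887505885691]) @ [[-1.0, 0.06], [0.06, 1.00]]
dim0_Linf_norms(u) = [3.58, 0.79]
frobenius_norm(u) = 5.15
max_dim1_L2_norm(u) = 3.59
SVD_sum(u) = [[3.52, -0.23], [-0.70, 0.04], [-3.58, 0.23]] + [[-0.01, -0.13], [-0.05, -0.83], [0.00, 0.03]]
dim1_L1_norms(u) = [3.87, 1.54, 3.84]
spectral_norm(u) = 5.08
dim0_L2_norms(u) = [5.07, 0.91]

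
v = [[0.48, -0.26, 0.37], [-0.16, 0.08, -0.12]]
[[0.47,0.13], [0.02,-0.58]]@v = [[0.2, -0.11, 0.16], [0.10, -0.05, 0.08]]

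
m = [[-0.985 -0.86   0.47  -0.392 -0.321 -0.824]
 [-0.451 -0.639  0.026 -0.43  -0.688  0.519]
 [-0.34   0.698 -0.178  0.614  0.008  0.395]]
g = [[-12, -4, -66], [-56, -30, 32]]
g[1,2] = 32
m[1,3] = -0.43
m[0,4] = -0.321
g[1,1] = -30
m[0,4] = -0.321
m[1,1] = -0.639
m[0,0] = -0.985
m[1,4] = -0.688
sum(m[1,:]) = -1.6629999999999998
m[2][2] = -0.178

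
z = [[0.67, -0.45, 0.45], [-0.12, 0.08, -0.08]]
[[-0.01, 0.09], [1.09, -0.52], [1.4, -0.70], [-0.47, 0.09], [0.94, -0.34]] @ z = [[-0.02, 0.01, -0.01], [0.79, -0.53, 0.53], [1.02, -0.69, 0.69], [-0.33, 0.22, -0.22], [0.67, -0.45, 0.45]]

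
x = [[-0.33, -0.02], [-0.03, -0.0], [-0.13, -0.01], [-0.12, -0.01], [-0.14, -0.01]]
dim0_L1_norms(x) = [0.75, 0.05]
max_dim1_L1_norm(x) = 0.35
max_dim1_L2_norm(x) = 0.33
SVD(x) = [[-0.82,-0.42], [-0.07,-0.53], [-0.32,0.40], [-0.30,0.58], [-0.35,0.23]] @ diag([0.40172891387578624, 0.0037255544796866227]) @ [[1.0, 0.07],[0.07, -1.00]]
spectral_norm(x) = 0.40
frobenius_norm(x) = 0.40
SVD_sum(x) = [[-0.33, -0.02],[-0.03, -0.00],[-0.13, -0.01],[-0.12, -0.01],[-0.14, -0.01]] + [[-0.00, 0.0], [-0.0, 0.00], [0.0, -0.00], [0.0, -0.00], [0.00, -0.00]]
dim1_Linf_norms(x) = [0.33, 0.03, 0.13, 0.12, 0.14]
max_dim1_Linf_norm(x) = 0.33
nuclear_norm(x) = 0.41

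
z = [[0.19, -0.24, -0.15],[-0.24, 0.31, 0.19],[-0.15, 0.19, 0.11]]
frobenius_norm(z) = 0.61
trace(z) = 0.61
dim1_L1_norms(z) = [0.58, 0.74, 0.45]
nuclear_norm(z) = 0.62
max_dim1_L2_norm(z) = 0.44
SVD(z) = [[-0.56,0.37,0.75], [0.71,-0.26,0.65], [0.43,0.89,-0.11]] @ diag([0.6137184420657104, 0.006483097260614636, 0.0027646551949042503]) @ [[-0.56, 0.71, 0.43], [-0.37, 0.26, -0.89], [0.75, 0.65, -0.11]]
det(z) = -0.00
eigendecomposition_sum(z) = [[0.19,-0.24,-0.15], [-0.24,0.31,0.19], [-0.15,0.19,0.12]] + [[0.00, 0.00, -0.0], [0.0, 0.0, -0.0], [-0.00, -0.00, 0.0]] + [[-0.0, 0.00, -0.0],[0.0, -0.0, 0.0],[-0.00, 0.00, -0.01]]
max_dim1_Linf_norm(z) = 0.31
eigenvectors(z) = [[-0.56, 0.75, 0.37], [0.71, 0.65, -0.26], [0.43, -0.11, 0.89]]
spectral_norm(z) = 0.61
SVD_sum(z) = [[0.19, -0.24, -0.15],[-0.24, 0.31, 0.19],[-0.15, 0.19, 0.12]] + [[-0.00, 0.00, -0.00],[0.00, -0.0, 0.0],[-0.00, 0.00, -0.01]] + [[0.00, 0.00, -0.00], [0.00, 0.0, -0.00], [-0.0, -0.0, 0.00]]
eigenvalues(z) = [0.61, 0.0, -0.01]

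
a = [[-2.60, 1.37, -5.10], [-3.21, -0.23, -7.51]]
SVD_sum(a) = [[-2.39,0.35,-5.26], [-3.36,0.49,-7.39]] + [[-0.21,1.02,0.16], [0.15,-0.72,-0.12]]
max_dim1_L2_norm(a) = 8.17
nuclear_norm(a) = 11.28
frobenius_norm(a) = 10.07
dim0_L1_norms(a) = [5.81, 1.6, 12.61]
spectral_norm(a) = 9.99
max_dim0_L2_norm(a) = 9.08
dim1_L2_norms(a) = [5.89, 8.17]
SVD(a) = [[-0.58, -0.81], [-0.81, 0.58]] @ diag([9.98683111620673, 1.2912026395438685]) @ [[0.41,-0.06,0.91], [0.2,-0.97,-0.16]]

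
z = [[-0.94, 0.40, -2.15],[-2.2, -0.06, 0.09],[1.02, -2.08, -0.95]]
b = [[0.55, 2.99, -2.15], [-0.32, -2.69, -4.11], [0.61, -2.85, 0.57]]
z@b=[[-1.96,2.24,-0.85],[-1.14,-6.67,5.03],[0.65,11.35,5.81]]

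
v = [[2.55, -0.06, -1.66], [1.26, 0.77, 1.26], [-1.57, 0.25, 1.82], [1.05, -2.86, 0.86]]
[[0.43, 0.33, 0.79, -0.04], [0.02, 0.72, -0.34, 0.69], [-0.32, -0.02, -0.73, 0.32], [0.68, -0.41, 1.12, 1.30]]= v @ [[0.15, 0.24, 0.17, 0.26], [-0.19, 0.28, -0.39, -0.23], [-0.02, 0.16, -0.2, 0.43]]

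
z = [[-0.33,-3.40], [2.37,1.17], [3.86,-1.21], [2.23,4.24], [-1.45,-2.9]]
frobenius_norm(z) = 8.28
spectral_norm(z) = 6.98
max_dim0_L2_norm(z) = 6.39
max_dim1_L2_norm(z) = 4.79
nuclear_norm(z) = 11.43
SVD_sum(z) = [[-1.61, -2.62], [1.17, 1.91], [0.52, 0.84], [2.5, 4.07], [-1.69, -2.75]] + [[1.28, -0.78], [1.20, -0.74], [3.34, -2.05], [-0.27, 0.17], [0.24, -0.15]]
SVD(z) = [[-0.44, -0.34], [0.32, -0.32], [0.14, -0.88], [0.69, 0.07], [-0.46, -0.06]] @ diag([6.977817947681313, 4.44875900549991]) @ [[0.52, 0.85], [-0.85, 0.52]]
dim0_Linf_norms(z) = [3.86, 4.24]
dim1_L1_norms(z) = [3.73, 3.54, 5.07, 6.47, 4.35]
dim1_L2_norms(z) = [3.42, 2.64, 4.05, 4.79, 3.24]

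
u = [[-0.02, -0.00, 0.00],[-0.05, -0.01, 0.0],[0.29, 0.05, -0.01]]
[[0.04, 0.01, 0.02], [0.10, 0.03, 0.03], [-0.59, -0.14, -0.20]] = u@[[-1.79,-0.63,-0.75], [-1.38,0.57,0.55], [-0.12,-1.74,1.06]]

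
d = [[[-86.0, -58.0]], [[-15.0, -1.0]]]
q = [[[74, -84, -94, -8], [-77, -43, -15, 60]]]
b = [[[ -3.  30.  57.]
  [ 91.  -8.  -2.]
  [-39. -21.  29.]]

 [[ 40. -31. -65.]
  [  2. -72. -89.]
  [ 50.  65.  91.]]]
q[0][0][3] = -8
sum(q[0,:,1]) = -127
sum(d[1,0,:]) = -16.0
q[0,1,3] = 60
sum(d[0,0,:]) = -144.0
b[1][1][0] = 2.0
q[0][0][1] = -84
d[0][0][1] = -58.0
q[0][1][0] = -77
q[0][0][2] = -94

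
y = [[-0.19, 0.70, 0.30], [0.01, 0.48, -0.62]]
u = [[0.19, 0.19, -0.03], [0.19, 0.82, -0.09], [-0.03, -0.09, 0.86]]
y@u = [[0.09, 0.51, 0.2], [0.11, 0.45, -0.58]]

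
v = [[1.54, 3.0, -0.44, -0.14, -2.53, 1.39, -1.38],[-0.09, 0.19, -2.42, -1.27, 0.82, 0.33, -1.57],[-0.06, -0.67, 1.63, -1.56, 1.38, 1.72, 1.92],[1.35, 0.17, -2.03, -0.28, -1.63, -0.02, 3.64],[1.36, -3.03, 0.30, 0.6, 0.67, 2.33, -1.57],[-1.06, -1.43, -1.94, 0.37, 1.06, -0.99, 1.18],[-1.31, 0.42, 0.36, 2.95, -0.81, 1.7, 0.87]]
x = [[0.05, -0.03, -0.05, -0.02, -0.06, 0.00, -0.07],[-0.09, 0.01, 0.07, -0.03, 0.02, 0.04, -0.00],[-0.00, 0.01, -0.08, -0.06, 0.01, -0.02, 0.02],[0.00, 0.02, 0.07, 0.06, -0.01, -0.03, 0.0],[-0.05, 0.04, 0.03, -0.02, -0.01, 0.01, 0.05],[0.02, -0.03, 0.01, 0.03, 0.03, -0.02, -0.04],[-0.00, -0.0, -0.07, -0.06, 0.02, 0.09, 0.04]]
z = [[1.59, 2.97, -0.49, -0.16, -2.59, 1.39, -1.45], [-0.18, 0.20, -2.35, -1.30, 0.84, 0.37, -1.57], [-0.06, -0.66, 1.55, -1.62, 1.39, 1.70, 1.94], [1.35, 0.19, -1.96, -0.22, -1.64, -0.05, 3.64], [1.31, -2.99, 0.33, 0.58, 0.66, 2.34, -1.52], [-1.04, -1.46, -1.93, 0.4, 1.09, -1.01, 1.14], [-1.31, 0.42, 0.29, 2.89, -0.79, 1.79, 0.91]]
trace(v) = 3.63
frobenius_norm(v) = 10.68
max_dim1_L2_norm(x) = 0.14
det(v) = -8.24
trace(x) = 0.05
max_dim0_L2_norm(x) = 0.16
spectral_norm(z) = 5.68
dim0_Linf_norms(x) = [0.09, 0.04, 0.08, 0.06, 0.06, 0.09, 0.07]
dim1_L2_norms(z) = [4.73, 3.25, 3.75, 4.66, 4.4, 3.26, 3.87]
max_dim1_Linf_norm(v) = 3.64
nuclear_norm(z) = 25.27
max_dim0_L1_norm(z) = 12.17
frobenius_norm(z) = 10.66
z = v + x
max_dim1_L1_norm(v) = 10.42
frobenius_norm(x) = 0.29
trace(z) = 3.68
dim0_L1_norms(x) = [0.21, 0.14, 0.38, 0.28, 0.16, 0.21, 0.22]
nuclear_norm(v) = 25.28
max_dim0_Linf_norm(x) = 0.09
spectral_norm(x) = 0.19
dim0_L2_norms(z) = [2.98, 4.54, 3.99, 3.64, 3.78, 3.83, 5.1]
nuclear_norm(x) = 0.60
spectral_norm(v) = 5.65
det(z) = 57.16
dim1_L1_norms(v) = [10.42, 6.69, 8.94, 9.12, 9.86, 8.03, 8.42]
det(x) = -0.00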